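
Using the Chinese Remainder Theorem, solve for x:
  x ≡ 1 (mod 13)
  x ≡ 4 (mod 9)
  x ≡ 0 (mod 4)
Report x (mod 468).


Moduli 13, 9, 4 are pairwise coprime; by CRT there is a unique solution modulo M = 13 · 9 · 4 = 468.
Solve pairwise, accumulating the modulus:
  Start with x ≡ 1 (mod 13).
  Combine with x ≡ 4 (mod 9): since gcd(13, 9) = 1, we get a unique residue mod 117.
    Write x = 1 + 13·t and substitute into x ≡ 4 (mod 9): 13·t ≡ 4 − 1 = 3 (mod 9).
    Reduce coefficients mod 9: 4·t ≡ 3 (mod 9).
    The inverse of 4 mod 9 is 7 (since 4·7 = 28 = 3·9 + 1), so t ≡ 7·3 = 21 ≡ 3 (mod 9).
    Then x = 1 + 13·3 = 40, valid modulo lcm(13, 9) = 117: x ≡ 40 (mod 117).
  Combine with x ≡ 0 (mod 4): since gcd(117, 4) = 1, we get a unique residue mod 468.
    Write x = 40 + 117·t and substitute into x ≡ 0 (mod 4): 117·t ≡ 0 − 40 = -40 (mod 4).
    Reduce coefficients mod 4: 1·t ≡ 0 (mod 4).
    So t ≡ 0 (mod 4).
    Then x = 40 + 117·0 = 40, valid modulo lcm(117, 4) = 468: x ≡ 40 (mod 468).
Verify: 40 mod 13 = 1 ✓, 40 mod 9 = 4 ✓, 40 mod 4 = 0 ✓.

x ≡ 40 (mod 468).


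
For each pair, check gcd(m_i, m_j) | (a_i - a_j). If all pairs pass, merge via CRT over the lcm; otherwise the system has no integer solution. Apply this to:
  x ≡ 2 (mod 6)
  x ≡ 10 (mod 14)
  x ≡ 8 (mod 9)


Moduli 6, 14, 9 are not pairwise coprime, so CRT works modulo lcm(m_i) when all pairwise compatibility conditions hold.
Pairwise compatibility: gcd(m_i, m_j) must divide a_i - a_j for every pair.
Merge one congruence at a time:
  Start: x ≡ 2 (mod 6).
  Combine with x ≡ 10 (mod 14): gcd(6, 14) = 2; 10 - 2 = 8, which IS divisible by 2, so compatible.
    Write x = 2 + 6·t and substitute into x ≡ 10 (mod 14): 6·t ≡ 10 − 2 = 8 (mod 14).
    Divide the congruence (and modulus) by g = 2: 3·t ≡ 4 (mod 7).
    The inverse of 3 mod 7 is 5 (since 3·5 = 15 = 2·7 + 1), so t ≡ 5·4 = 20 ≡ 6 (mod 7).
    Then x = 2 + 6·6 = 38, valid modulo lcm(6, 14) = 42: x ≡ 38 (mod 42).
  Combine with x ≡ 8 (mod 9): gcd(42, 9) = 3; 8 - 38 = -30, which IS divisible by 3, so compatible.
    Write x = 38 + 42·t and substitute into x ≡ 8 (mod 9): 42·t ≡ 8 − 38 = -30 (mod 9).
    Divide the congruence (and modulus) by g = 3: 14·t ≡ -10 (mod 3).
    Reduce coefficients mod 3: 2·t ≡ 2 (mod 3).
    The inverse of 2 mod 3 is 2 (since 2·2 = 4 = 1·3 + 1), so t ≡ 2·2 = 4 ≡ 1 (mod 3).
    Then x = 38 + 42·1 = 80, valid modulo lcm(42, 9) = 126: x ≡ 80 (mod 126).
Verify: 80 mod 6 = 2, 80 mod 14 = 10, 80 mod 9 = 8.

x ≡ 80 (mod 126).


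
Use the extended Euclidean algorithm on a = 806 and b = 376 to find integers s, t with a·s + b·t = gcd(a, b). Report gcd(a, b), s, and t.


Euclidean algorithm on (806, 376) — divide until remainder is 0:
  806 = 2 · 376 + 54
  376 = 6 · 54 + 52
  54 = 1 · 52 + 2
  52 = 26 · 2 + 0
gcd(806, 376) = 2.
Track Bezout coefficients alongside the remainders: start with r₀ = 806 = a·1 + b·0 (s = 1, t = 0) and r₁ = 376 = a·0 + b·1 (s = 0, t = 1); each new remainder r_{k+1} = r_{k-1} − q_k·r_k inherits s_{k+1} = s_{k-1} − q_k·s_k, t_{k+1} = t_{k-1} − q_k·t_k, so r_k = a·s_k + b·t_k at every step:
  q = 2: r = 54, s = 1 − 2·0 = 1, t = 0 − 2·1 = -2  (check: 806·1 + 376·(-2) = 54)
  q = 6: r = 52, s = 0 − 6·1 = -6, t = 1 − 6·(-2) = 13  (check: 806·(-6) + 376·13 = 52)
  q = 1: r = 2, s = 1 − 1·(-6) = 7, t = -2 − 1·13 = -15  (check: 806·7 + 376·(-15) = 2)
The row with r = 2 (the gcd) gives the Bezout coefficients s = 7, t = -15.
Result: 806 · (7) + 376 · (-15) = 2.

gcd(806, 376) = 2; s = 7, t = -15 (check: 806·7 + 376·(-15) = 2).


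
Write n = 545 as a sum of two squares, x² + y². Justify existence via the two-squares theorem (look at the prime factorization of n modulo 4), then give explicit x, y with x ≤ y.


Step 1: Factor n = 545 = 5 · 109.
Step 2: Check the mod-4 condition on each prime factor: 5 ≡ 1 (mod 4), exponent 1; 109 ≡ 1 (mod 4), exponent 1.
All primes ≡ 3 (mod 4) appear to even exponent (or don't appear), so by the two-squares theorem n IS expressible as a sum of two squares.
Step 3: Build a representation. Here n = 5 · 109 is a product of primes ≡ 1 (mod 4). Each prime p ≡ 1 (mod 4) is itself a sum of two squares; find a² by testing p − a² for a perfect square:
  5: 5 − 1² = 4 = 2² ⇒ 5 = 1² + 2².
  109: 109 − 1² = 108, 109 − 2² = 105, 109 − 3² = 100 = 10² ⇒ 109 = 3² + 10².
  Combine using the Brahmagupta–Fibonacci identity (a² + b²)(c² + d²) = (ac − bd)² + (ad + bc)² = (ac + bd)² + (ad − bc)²:
  5 · 109 = 545: from (1² + 2²)(3² + 10²), take (1·3 − 2·10, 1·10 + 2·3) = (3 − 20, 10 + 6) = (-17, 16); dropping signs (only squares matter) gives (17, 16); check 17² + 16² = 289 + 256 = 545 ✓.
Step 4: Order so x ≤ y and verify: 16² + 17² = 256 + 289 = 545 = n. ✓

n = 545 = 16² + 17² (one valid representation with x ≤ y).


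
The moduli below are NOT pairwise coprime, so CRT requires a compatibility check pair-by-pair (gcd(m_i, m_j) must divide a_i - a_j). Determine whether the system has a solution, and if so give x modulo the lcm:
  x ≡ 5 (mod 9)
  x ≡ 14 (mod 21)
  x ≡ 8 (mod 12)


Moduli 9, 21, 12 are not pairwise coprime, so CRT works modulo lcm(m_i) when all pairwise compatibility conditions hold.
Pairwise compatibility: gcd(m_i, m_j) must divide a_i - a_j for every pair.
Merge one congruence at a time:
  Start: x ≡ 5 (mod 9).
  Combine with x ≡ 14 (mod 21): gcd(9, 21) = 3; 14 - 5 = 9, which IS divisible by 3, so compatible.
    Write x = 5 + 9·t and substitute into x ≡ 14 (mod 21): 9·t ≡ 14 − 5 = 9 (mod 21).
    Divide the congruence (and modulus) by g = 3: 3·t ≡ 3 (mod 7).
    The inverse of 3 mod 7 is 5 (since 3·5 = 15 = 2·7 + 1), so t ≡ 5·3 = 15 ≡ 1 (mod 7).
    Then x = 5 + 9·1 = 14, valid modulo lcm(9, 21) = 63: x ≡ 14 (mod 63).
  Combine with x ≡ 8 (mod 12): gcd(63, 12) = 3; 8 - 14 = -6, which IS divisible by 3, so compatible.
    Write x = 14 + 63·t and substitute into x ≡ 8 (mod 12): 63·t ≡ 8 − 14 = -6 (mod 12).
    Divide the congruence (and modulus) by g = 3: 21·t ≡ -2 (mod 4).
    Reduce coefficients mod 4: 1·t ≡ 2 (mod 4).
    So t ≡ 2 (mod 4).
    Then x = 14 + 63·2 = 140, valid modulo lcm(63, 12) = 252: x ≡ 140 (mod 252).
Verify: 140 mod 9 = 5, 140 mod 21 = 14, 140 mod 12 = 8.

x ≡ 140 (mod 252).


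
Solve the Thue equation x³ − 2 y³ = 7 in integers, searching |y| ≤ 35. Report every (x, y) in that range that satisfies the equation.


The equation is x³ - 2y³ = 7. For fixed y, x³ = 2·y³ + 7, so a solution requires the RHS to be a perfect cube.
Strategy: iterate y from -35 to 35, compute RHS = 2·y³ + 7, and check whether it is a (positive or negative) perfect cube.
Check small values of y:
  y = 0: RHS = 7 is not a perfect cube.
  y = 1: RHS = 9 is not a perfect cube.
  y = -1: RHS = 5 is not a perfect cube.
  y = 2: RHS = 23 is not a perfect cube.
  y = -2: RHS = -9 is not a perfect cube.
  y = 3: RHS = 61 is not a perfect cube.
  y = -3: RHS = -47 is not a perfect cube.
Continuing the search up to |y| = 35 finds no solutions either.
No (x, y) in the scanned range satisfies the equation.

No integer solutions with |y| ≤ 35.


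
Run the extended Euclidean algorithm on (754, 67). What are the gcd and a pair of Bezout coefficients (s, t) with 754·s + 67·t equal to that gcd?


Euclidean algorithm on (754, 67) — divide until remainder is 0:
  754 = 11 · 67 + 17
  67 = 3 · 17 + 16
  17 = 1 · 16 + 1
  16 = 16 · 1 + 0
gcd(754, 67) = 1.
Track Bezout coefficients alongside the remainders: start with r₀ = 754 = a·1 + b·0 (s = 1, t = 0) and r₁ = 67 = a·0 + b·1 (s = 0, t = 1); each new remainder r_{k+1} = r_{k-1} − q_k·r_k inherits s_{k+1} = s_{k-1} − q_k·s_k, t_{k+1} = t_{k-1} − q_k·t_k, so r_k = a·s_k + b·t_k at every step:
  q = 11: r = 17, s = 1 − 11·0 = 1, t = 0 − 11·1 = -11  (check: 754·1 + 67·(-11) = 17)
  q = 3: r = 16, s = 0 − 3·1 = -3, t = 1 − 3·(-11) = 34  (check: 754·(-3) + 67·34 = 16)
  q = 1: r = 1, s = 1 − 1·(-3) = 4, t = -11 − 1·34 = -45  (check: 754·4 + 67·(-45) = 1)
The row with r = 1 (the gcd) gives the Bezout coefficients s = 4, t = -45.
Result: 754 · (4) + 67 · (-45) = 1.

gcd(754, 67) = 1; s = 4, t = -45 (check: 754·4 + 67·(-45) = 1).


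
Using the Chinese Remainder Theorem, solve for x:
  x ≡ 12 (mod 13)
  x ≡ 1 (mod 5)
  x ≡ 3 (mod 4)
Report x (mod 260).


Moduli 13, 5, 4 are pairwise coprime; by CRT there is a unique solution modulo M = 13 · 5 · 4 = 260.
Solve pairwise, accumulating the modulus:
  Start with x ≡ 12 (mod 13).
  Combine with x ≡ 1 (mod 5): since gcd(13, 5) = 1, we get a unique residue mod 65.
    Write x = 12 + 13·t and substitute into x ≡ 1 (mod 5): 13·t ≡ 1 − 12 = -11 (mod 5).
    Reduce coefficients mod 5: 3·t ≡ 4 (mod 5).
    The inverse of 3 mod 5 is 2 (since 3·2 = 6 = 1·5 + 1), so t ≡ 2·4 = 8 ≡ 3 (mod 5).
    Then x = 12 + 13·3 = 51, valid modulo lcm(13, 5) = 65: x ≡ 51 (mod 65).
  Combine with x ≡ 3 (mod 4): since gcd(65, 4) = 1, we get a unique residue mod 260.
    Write x = 51 + 65·t and substitute into x ≡ 3 (mod 4): 65·t ≡ 3 − 51 = -48 (mod 4).
    Reduce coefficients mod 4: 1·t ≡ 0 (mod 4).
    So t ≡ 0 (mod 4).
    Then x = 51 + 65·0 = 51, valid modulo lcm(65, 4) = 260: x ≡ 51 (mod 260).
Verify: 51 mod 13 = 12 ✓, 51 mod 5 = 1 ✓, 51 mod 4 = 3 ✓.

x ≡ 51 (mod 260).


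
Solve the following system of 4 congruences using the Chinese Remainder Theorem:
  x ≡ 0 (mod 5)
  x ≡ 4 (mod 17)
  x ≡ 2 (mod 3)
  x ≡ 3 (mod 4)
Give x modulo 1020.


Product of moduli M = 5 · 17 · 3 · 4 = 1020.
Merge one congruence at a time:
  Start: x ≡ 0 (mod 5).
  Combine with x ≡ 4 (mod 17); new modulus lcm = 85.
    Write x = 0 + 5·t and substitute into x ≡ 4 (mod 17): 5·t ≡ 4 − 0 = 4 (mod 17).
    The inverse of 5 mod 17 is 7 (since 5·7 = 35 = 2·17 + 1), so t ≡ 7·4 = 28 ≡ 11 (mod 17).
    Then x = 0 + 5·11 = 55, valid modulo lcm(5, 17) = 85: x ≡ 55 (mod 85).
  Combine with x ≡ 2 (mod 3); new modulus lcm = 255.
    Write x = 55 + 85·t and substitute into x ≡ 2 (mod 3): 85·t ≡ 2 − 55 = -53 (mod 3).
    Reduce coefficients mod 3: 1·t ≡ 1 (mod 3).
    So t ≡ 1 (mod 3).
    Then x = 55 + 85·1 = 140, valid modulo lcm(85, 3) = 255: x ≡ 140 (mod 255).
  Combine with x ≡ 3 (mod 4); new modulus lcm = 1020.
    Write x = 140 + 255·t and substitute into x ≡ 3 (mod 4): 255·t ≡ 3 − 140 = -137 (mod 4).
    Reduce coefficients mod 4: 3·t ≡ 3 (mod 4).
    The inverse of 3 mod 4 is 3 (since 3·3 = 9 = 2·4 + 1), so t ≡ 3·3 = 9 ≡ 1 (mod 4).
    Then x = 140 + 255·1 = 395, valid modulo lcm(255, 4) = 1020: x ≡ 395 (mod 1020).
Verify against each original: 395 mod 5 = 0, 395 mod 17 = 4, 395 mod 3 = 2, 395 mod 4 = 3.

x ≡ 395 (mod 1020).


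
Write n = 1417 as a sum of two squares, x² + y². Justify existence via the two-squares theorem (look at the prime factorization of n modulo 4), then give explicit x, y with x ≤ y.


Step 1: Factor n = 1417 = 13 · 109.
Step 2: Check the mod-4 condition on each prime factor: 13 ≡ 1 (mod 4), exponent 1; 109 ≡ 1 (mod 4), exponent 1.
All primes ≡ 3 (mod 4) appear to even exponent (or don't appear), so by the two-squares theorem n IS expressible as a sum of two squares.
Step 3: Build a representation. Here n = 13 · 109 is a product of primes ≡ 1 (mod 4). Each prime p ≡ 1 (mod 4) is itself a sum of two squares; find a² by testing p − a² for a perfect square:
  13: 13 − 1² = 12, 13 − 2² = 9 = 3² ⇒ 13 = 2² + 3².
  109: 109 − 1² = 108, 109 − 2² = 105, 109 − 3² = 100 = 10² ⇒ 109 = 3² + 10².
  Combine using the Brahmagupta–Fibonacci identity (a² + b²)(c² + d²) = (ac − bd)² + (ad + bc)² = (ac + bd)² + (ad − bc)²:
  13 · 109 = 1417: from (2² + 3²)(3² + 10²), take (2·3 − 3·10, 2·10 + 3·3) = (6 − 30, 20 + 9) = (-24, 29); dropping signs (only squares matter) gives (24, 29); check 24² + 29² = 576 + 841 = 1417 ✓.
Step 4: Order so x ≤ y and verify: 24² + 29² = 576 + 841 = 1417 = n. ✓

n = 1417 = 24² + 29² (one valid representation with x ≤ y).


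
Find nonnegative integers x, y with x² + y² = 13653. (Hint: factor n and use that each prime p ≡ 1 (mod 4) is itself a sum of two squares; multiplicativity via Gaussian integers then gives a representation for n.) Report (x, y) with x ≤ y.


Step 1: Factor n = 13653 = 3^2 · 37 · 41.
Step 2: Check the mod-4 condition on each prime factor: 3 ≡ 3 (mod 4), exponent 2 (must be even); 37 ≡ 1 (mod 4), exponent 1; 41 ≡ 1 (mod 4), exponent 1.
All primes ≡ 3 (mod 4) appear to even exponent (or don't appear), so by the two-squares theorem n IS expressible as a sum of two squares.
Step 3: Build a representation. Group n = k² · m with k = 3 and m = 37 · 41 = 1517 (a product of primes ≡ 1 (mod 4)); a representation of m scales to one of n via (k·x)² + (k·y)² = k²(x² + y²). Each prime p ≡ 1 (mod 4) is itself a sum of two squares; find a² by testing p − a² for a perfect square:
  37: 37 − 1² = 36 = 6² ⇒ 37 = 1² + 6².
  41: 41 − 1² = 40, 41 − 2² = 37, 41 − 3² = 32, 41 − 4² = 25 = 5² ⇒ 41 = 4² + 5².
  Combine using the Brahmagupta–Fibonacci identity (a² + b²)(c² + d²) = (ac − bd)² + (ad + bc)² = (ac + bd)² + (ad − bc)²:
  37 · 41 = 1517: from (1² + 6²)(4² + 5²), take (1·4 − 6·5, 1·5 + 6·4) = (4 − 30, 5 + 24) = (-26, 29); dropping signs (only squares matter) gives (26, 29); check 26² + 29² = 676 + 841 = 1517 ✓.
  Scale by k = 3: (3·26, 3·29) = (78, 87).
Step 4: Order so x ≤ y and verify: 78² + 87² = 6084 + 7569 = 13653 = n. ✓

n = 13653 = 78² + 87² (one valid representation with x ≤ y).


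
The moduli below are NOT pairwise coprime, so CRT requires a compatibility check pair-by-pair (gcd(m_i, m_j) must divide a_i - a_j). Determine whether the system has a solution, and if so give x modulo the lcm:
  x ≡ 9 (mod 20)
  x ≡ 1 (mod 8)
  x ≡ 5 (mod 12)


Moduli 20, 8, 12 are not pairwise coprime, so CRT works modulo lcm(m_i) when all pairwise compatibility conditions hold.
Pairwise compatibility: gcd(m_i, m_j) must divide a_i - a_j for every pair.
Merge one congruence at a time:
  Start: x ≡ 9 (mod 20).
  Combine with x ≡ 1 (mod 8): gcd(20, 8) = 4; 1 - 9 = -8, which IS divisible by 4, so compatible.
    Write x = 9 + 20·t and substitute into x ≡ 1 (mod 8): 20·t ≡ 1 − 9 = -8 (mod 8).
    Divide the congruence (and modulus) by g = 4: 5·t ≡ -2 (mod 2).
    Reduce coefficients mod 2: 1·t ≡ 0 (mod 2).
    So t ≡ 0 (mod 2).
    Then x = 9 + 20·0 = 9, valid modulo lcm(20, 8) = 40: x ≡ 9 (mod 40).
  Combine with x ≡ 5 (mod 12): gcd(40, 12) = 4; 5 - 9 = -4, which IS divisible by 4, so compatible.
    Write x = 9 + 40·t and substitute into x ≡ 5 (mod 12): 40·t ≡ 5 − 9 = -4 (mod 12).
    Divide the congruence (and modulus) by g = 4: 10·t ≡ -1 (mod 3).
    Reduce coefficients mod 3: 1·t ≡ 2 (mod 3).
    So t ≡ 2 (mod 3).
    Then x = 9 + 40·2 = 89, valid modulo lcm(40, 12) = 120: x ≡ 89 (mod 120).
Verify: 89 mod 20 = 9, 89 mod 8 = 1, 89 mod 12 = 5.

x ≡ 89 (mod 120).


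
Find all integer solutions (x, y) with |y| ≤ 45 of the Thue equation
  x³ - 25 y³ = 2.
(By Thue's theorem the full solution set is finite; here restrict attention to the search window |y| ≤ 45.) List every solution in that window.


The equation is x³ - 25y³ = 2. For fixed y, x³ = 25·y³ + 2, so a solution requires the RHS to be a perfect cube.
Strategy: iterate y from -45 to 45, compute RHS = 25·y³ + 2, and check whether it is a (positive or negative) perfect cube.
Check small values of y:
  y = 0: RHS = 2 is not a perfect cube.
  y = 1: RHS = 27 = (3)³ ⇒ x = 3 works.
  y = -1: RHS = -23 is not a perfect cube.
  y = 2: RHS = 202 is not a perfect cube.
  y = -2: RHS = -198 is not a perfect cube.
  y = 3: RHS = 677 is not a perfect cube.
  y = -3: RHS = -673 is not a perfect cube.
Continuing the search up to |y| = 45 finds no further solutions beyond those listed.
Collected solutions: (3, 1).

Solutions (with |y| ≤ 45): (3, 1).


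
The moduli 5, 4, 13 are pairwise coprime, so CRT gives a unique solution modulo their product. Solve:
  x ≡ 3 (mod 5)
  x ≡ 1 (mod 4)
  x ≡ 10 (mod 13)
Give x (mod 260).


Moduli 5, 4, 13 are pairwise coprime; by CRT there is a unique solution modulo M = 5 · 4 · 13 = 260.
Solve pairwise, accumulating the modulus:
  Start with x ≡ 3 (mod 5).
  Combine with x ≡ 1 (mod 4): since gcd(5, 4) = 1, we get a unique residue mod 20.
    Write x = 3 + 5·t and substitute into x ≡ 1 (mod 4): 5·t ≡ 1 − 3 = -2 (mod 4).
    Reduce coefficients mod 4: 1·t ≡ 2 (mod 4).
    So t ≡ 2 (mod 4).
    Then x = 3 + 5·2 = 13, valid modulo lcm(5, 4) = 20: x ≡ 13 (mod 20).
  Combine with x ≡ 10 (mod 13): since gcd(20, 13) = 1, we get a unique residue mod 260.
    Write x = 13 + 20·t and substitute into x ≡ 10 (mod 13): 20·t ≡ 10 − 13 = -3 (mod 13).
    Reduce coefficients mod 13: 7·t ≡ 10 (mod 13).
    The inverse of 7 mod 13 is 2 (since 7·2 = 14 = 1·13 + 1), so t ≡ 2·10 = 20 ≡ 7 (mod 13).
    Then x = 13 + 20·7 = 153, valid modulo lcm(20, 13) = 260: x ≡ 153 (mod 260).
Verify: 153 mod 5 = 3 ✓, 153 mod 4 = 1 ✓, 153 mod 13 = 10 ✓.

x ≡ 153 (mod 260).


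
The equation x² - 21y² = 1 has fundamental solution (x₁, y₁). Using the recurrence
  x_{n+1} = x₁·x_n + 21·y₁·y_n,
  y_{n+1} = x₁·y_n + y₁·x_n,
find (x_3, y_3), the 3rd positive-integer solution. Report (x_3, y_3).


Step 1: Find the fundamental solution (x₁, y₁) of x² - 21y² = 1.
  Expand √21 as a continued fraction. a₀ = ⌊√21⌋ = 4; iterate m_{k+1} = d_k·a_k − m_k, d_{k+1} = (21 − m_{k+1}²)/d_k, a_{k+1} = ⌊(a₀ + m_{k+1})/d_{k+1}⌋ (starting m₀ = 0, d₀ = 1), with convergents p_k = a_k·p_{k-1} + p_{k-2}, q_k = a_k·q_{k-1} + q_{k-2} (p₋₁ = 1, q₋₁ = 0):
  k = 0: a₀ = 4; p₀/q₀ = 4/1; p₀² − 21·q₀² = 16 − 21 = -5.
  k = 1: m = 4, d = 5, a = ⌊(4 + 4)/5⌋ = 1; p/q = (1·4 + 1)/(1·1 + 0) = 5/1; p² − 21·q² = 25 − 21 = 4.
  k = 2: m = 1, d = 4, a = ⌊(4 + 1)/4⌋ = 1; p/q = (1·5 + 4)/(1·1 + 1) = 9/2; p² − 21·q² = 81 − 84 = -3.
  k = 3: m = 3, d = 3, a = ⌊(4 + 3)/3⌋ = 2; p/q = (2·9 + 5)/(2·2 + 1) = 23/5; p² − 21·q² = 529 − 525 = 4.
  k = 4: m = 3, d = 4, a = ⌊(4 + 3)/4⌋ = 1; p/q = (1·23 + 9)/(1·5 + 2) = 32/7; p² − 21·q² = 1024 − 1029 = -5.
  k = 5: m = 1, d = 5, a = ⌊(4 + 1)/5⌋ = 1; p/q = (1·32 + 23)/(1·7 + 5) = 55/12; p² − 21·q² = 3025 − 3024 = 1.
  The first convergent with p² − 21·q² = 1 gives the fundamental solution (x₁, y₁) = (55, 12).
Step 2: Apply the recurrence (x_{n+1}, y_{n+1}) = (x₁x_n + 21y₁y_n, x₁y_n + y₁x_n) repeatedly.
  From (x_1, y_1) = (55, 12): x_2 = 55·55 + 21·12·12 = 6049; y_2 = 55·12 + 12·55 = 1320.
  From (x_2, y_2) = (6049, 1320): x_3 = 55·6049 + 21·12·1320 = 665335; y_3 = 55·1320 + 12·6049 = 145188.
Step 3: Verify x_3² - 21·y_3² = 442670662225 - 442670662224 = 1 (should be 1). ✓

(x_1, y_1) = (55, 12); (x_3, y_3) = (665335, 145188).


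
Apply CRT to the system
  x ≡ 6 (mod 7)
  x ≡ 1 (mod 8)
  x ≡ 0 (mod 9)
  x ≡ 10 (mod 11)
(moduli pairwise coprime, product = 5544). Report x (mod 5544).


Product of moduli M = 7 · 8 · 9 · 11 = 5544.
Merge one congruence at a time:
  Start: x ≡ 6 (mod 7).
  Combine with x ≡ 1 (mod 8); new modulus lcm = 56.
    Write x = 6 + 7·t and substitute into x ≡ 1 (mod 8): 7·t ≡ 1 − 6 = -5 (mod 8).
    Reduce coefficients mod 8: 7·t ≡ 3 (mod 8).
    The inverse of 7 mod 8 is 7 (since 7·7 = 49 = 6·8 + 1), so t ≡ 7·3 = 21 ≡ 5 (mod 8).
    Then x = 6 + 7·5 = 41, valid modulo lcm(7, 8) = 56: x ≡ 41 (mod 56).
  Combine with x ≡ 0 (mod 9); new modulus lcm = 504.
    Write x = 41 + 56·t and substitute into x ≡ 0 (mod 9): 56·t ≡ 0 − 41 = -41 (mod 9).
    Reduce coefficients mod 9: 2·t ≡ 4 (mod 9).
    The inverse of 2 mod 9 is 5 (since 2·5 = 10 = 1·9 + 1), so t ≡ 5·4 = 20 ≡ 2 (mod 9).
    Then x = 41 + 56·2 = 153, valid modulo lcm(56, 9) = 504: x ≡ 153 (mod 504).
  Combine with x ≡ 10 (mod 11); new modulus lcm = 5544.
    Write x = 153 + 504·t and substitute into x ≡ 10 (mod 11): 504·t ≡ 10 − 153 = -143 (mod 11).
    Reduce coefficients mod 11: 9·t ≡ 0 (mod 11).
    The inverse of 9 mod 11 is 5 (since 9·5 = 45 = 4·11 + 1), so t ≡ 5·0 = 0 ≡ 0 (mod 11).
    Then x = 153 + 504·0 = 153, valid modulo lcm(504, 11) = 5544: x ≡ 153 (mod 5544).
Verify against each original: 153 mod 7 = 6, 153 mod 8 = 1, 153 mod 9 = 0, 153 mod 11 = 10.

x ≡ 153 (mod 5544).


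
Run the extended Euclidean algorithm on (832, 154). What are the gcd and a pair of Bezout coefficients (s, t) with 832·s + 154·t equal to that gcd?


Euclidean algorithm on (832, 154) — divide until remainder is 0:
  832 = 5 · 154 + 62
  154 = 2 · 62 + 30
  62 = 2 · 30 + 2
  30 = 15 · 2 + 0
gcd(832, 154) = 2.
Track Bezout coefficients alongside the remainders: start with r₀ = 832 = a·1 + b·0 (s = 1, t = 0) and r₁ = 154 = a·0 + b·1 (s = 0, t = 1); each new remainder r_{k+1} = r_{k-1} − q_k·r_k inherits s_{k+1} = s_{k-1} − q_k·s_k, t_{k+1} = t_{k-1} − q_k·t_k, so r_k = a·s_k + b·t_k at every step:
  q = 5: r = 62, s = 1 − 5·0 = 1, t = 0 − 5·1 = -5  (check: 832·1 + 154·(-5) = 62)
  q = 2: r = 30, s = 0 − 2·1 = -2, t = 1 − 2·(-5) = 11  (check: 832·(-2) + 154·11 = 30)
  q = 2: r = 2, s = 1 − 2·(-2) = 5, t = -5 − 2·11 = -27  (check: 832·5 + 154·(-27) = 2)
The row with r = 2 (the gcd) gives the Bezout coefficients s = 5, t = -27.
Result: 832 · (5) + 154 · (-27) = 2.

gcd(832, 154) = 2; s = 5, t = -27 (check: 832·5 + 154·(-27) = 2).


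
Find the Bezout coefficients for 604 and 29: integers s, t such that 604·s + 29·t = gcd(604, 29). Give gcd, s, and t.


Euclidean algorithm on (604, 29) — divide until remainder is 0:
  604 = 20 · 29 + 24
  29 = 1 · 24 + 5
  24 = 4 · 5 + 4
  5 = 1 · 4 + 1
  4 = 4 · 1 + 0
gcd(604, 29) = 1.
Track Bezout coefficients alongside the remainders: start with r₀ = 604 = a·1 + b·0 (s = 1, t = 0) and r₁ = 29 = a·0 + b·1 (s = 0, t = 1); each new remainder r_{k+1} = r_{k-1} − q_k·r_k inherits s_{k+1} = s_{k-1} − q_k·s_k, t_{k+1} = t_{k-1} − q_k·t_k, so r_k = a·s_k + b·t_k at every step:
  q = 20: r = 24, s = 1 − 20·0 = 1, t = 0 − 20·1 = -20  (check: 604·1 + 29·(-20) = 24)
  q = 1: r = 5, s = 0 − 1·1 = -1, t = 1 − 1·(-20) = 21  (check: 604·(-1) + 29·21 = 5)
  q = 4: r = 4, s = 1 − 4·(-1) = 5, t = -20 − 4·21 = -104  (check: 604·5 + 29·(-104) = 4)
  q = 1: r = 1, s = -1 − 1·5 = -6, t = 21 − 1·(-104) = 125  (check: 604·(-6) + 29·125 = 1)
The row with r = 1 (the gcd) gives the Bezout coefficients s = -6, t = 125.
Result: 604 · (-6) + 29 · (125) = 1.

gcd(604, 29) = 1; s = -6, t = 125 (check: 604·(-6) + 29·125 = 1).


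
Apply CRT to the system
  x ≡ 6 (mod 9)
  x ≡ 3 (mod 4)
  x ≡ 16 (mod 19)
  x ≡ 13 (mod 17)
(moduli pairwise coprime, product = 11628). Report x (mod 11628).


Product of moduli M = 9 · 4 · 19 · 17 = 11628.
Merge one congruence at a time:
  Start: x ≡ 6 (mod 9).
  Combine with x ≡ 3 (mod 4); new modulus lcm = 36.
    Write x = 6 + 9·t and substitute into x ≡ 3 (mod 4): 9·t ≡ 3 − 6 = -3 (mod 4).
    Reduce coefficients mod 4: 1·t ≡ 1 (mod 4).
    So t ≡ 1 (mod 4).
    Then x = 6 + 9·1 = 15, valid modulo lcm(9, 4) = 36: x ≡ 15 (mod 36).
  Combine with x ≡ 16 (mod 19); new modulus lcm = 684.
    Write x = 15 + 36·t and substitute into x ≡ 16 (mod 19): 36·t ≡ 16 − 15 = 1 (mod 19).
    Reduce coefficients mod 19: 17·t ≡ 1 (mod 19).
    The inverse of 17 mod 19 is 9 (since 17·9 = 153 = 8·19 + 1), so t ≡ 9·1 = 9 ≡ 9 (mod 19).
    Then x = 15 + 36·9 = 339, valid modulo lcm(36, 19) = 684: x ≡ 339 (mod 684).
  Combine with x ≡ 13 (mod 17); new modulus lcm = 11628.
    Write x = 339 + 684·t and substitute into x ≡ 13 (mod 17): 684·t ≡ 13 − 339 = -326 (mod 17).
    Reduce coefficients mod 17: 4·t ≡ 14 (mod 17).
    The inverse of 4 mod 17 is 13 (since 4·13 = 52 = 3·17 + 1), so t ≡ 13·14 = 182 ≡ 12 (mod 17).
    Then x = 339 + 684·12 = 8547, valid modulo lcm(684, 17) = 11628: x ≡ 8547 (mod 11628).
Verify against each original: 8547 mod 9 = 6, 8547 mod 4 = 3, 8547 mod 19 = 16, 8547 mod 17 = 13.

x ≡ 8547 (mod 11628).


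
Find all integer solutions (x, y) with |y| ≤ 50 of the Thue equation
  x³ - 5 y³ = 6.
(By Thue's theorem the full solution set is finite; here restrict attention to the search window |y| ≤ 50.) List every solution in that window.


The equation is x³ - 5y³ = 6. For fixed y, x³ = 5·y³ + 6, so a solution requires the RHS to be a perfect cube.
Strategy: iterate y from -50 to 50, compute RHS = 5·y³ + 6, and check whether it is a (positive or negative) perfect cube.
Check small values of y:
  y = 0: RHS = 6 is not a perfect cube.
  y = 1: RHS = 11 is not a perfect cube.
  y = -1: RHS = 1 = (1)³ ⇒ x = 1 works.
  y = 2: RHS = 46 is not a perfect cube.
  y = -2: RHS = -34 is not a perfect cube.
  y = 3: RHS = 141 is not a perfect cube.
  y = -3: RHS = -129 is not a perfect cube.
Continuing the search up to |y| = 50 finds no further solutions beyond those listed.
Collected solutions: (1, -1).

Solutions (with |y| ≤ 50): (1, -1).


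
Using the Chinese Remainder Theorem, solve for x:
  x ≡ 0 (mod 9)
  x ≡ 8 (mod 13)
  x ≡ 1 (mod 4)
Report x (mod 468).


Moduli 9, 13, 4 are pairwise coprime; by CRT there is a unique solution modulo M = 9 · 13 · 4 = 468.
Solve pairwise, accumulating the modulus:
  Start with x ≡ 0 (mod 9).
  Combine with x ≡ 8 (mod 13): since gcd(9, 13) = 1, we get a unique residue mod 117.
    Write x = 0 + 9·t and substitute into x ≡ 8 (mod 13): 9·t ≡ 8 − 0 = 8 (mod 13).
    The inverse of 9 mod 13 is 3 (since 9·3 = 27 = 2·13 + 1), so t ≡ 3·8 = 24 ≡ 11 (mod 13).
    Then x = 0 + 9·11 = 99, valid modulo lcm(9, 13) = 117: x ≡ 99 (mod 117).
  Combine with x ≡ 1 (mod 4): since gcd(117, 4) = 1, we get a unique residue mod 468.
    Write x = 99 + 117·t and substitute into x ≡ 1 (mod 4): 117·t ≡ 1 − 99 = -98 (mod 4).
    Reduce coefficients mod 4: 1·t ≡ 2 (mod 4).
    So t ≡ 2 (mod 4).
    Then x = 99 + 117·2 = 333, valid modulo lcm(117, 4) = 468: x ≡ 333 (mod 468).
Verify: 333 mod 9 = 0 ✓, 333 mod 13 = 8 ✓, 333 mod 4 = 1 ✓.

x ≡ 333 (mod 468).


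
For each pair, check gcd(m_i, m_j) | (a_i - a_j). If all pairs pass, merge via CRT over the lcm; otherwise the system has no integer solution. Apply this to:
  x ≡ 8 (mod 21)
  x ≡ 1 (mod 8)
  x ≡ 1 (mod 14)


Moduli 21, 8, 14 are not pairwise coprime, so CRT works modulo lcm(m_i) when all pairwise compatibility conditions hold.
Pairwise compatibility: gcd(m_i, m_j) must divide a_i - a_j for every pair.
Merge one congruence at a time:
  Start: x ≡ 8 (mod 21).
  Combine with x ≡ 1 (mod 8): gcd(21, 8) = 1; 1 - 8 = -7, which IS divisible by 1, so compatible.
    Write x = 8 + 21·t and substitute into x ≡ 1 (mod 8): 21·t ≡ 1 − 8 = -7 (mod 8).
    Reduce coefficients mod 8: 5·t ≡ 1 (mod 8).
    The inverse of 5 mod 8 is 5 (since 5·5 = 25 = 3·8 + 1), so t ≡ 5·1 = 5 ≡ 5 (mod 8).
    Then x = 8 + 21·5 = 113, valid modulo lcm(21, 8) = 168: x ≡ 113 (mod 168).
  Combine with x ≡ 1 (mod 14): gcd(168, 14) = 14; 1 - 113 = -112, which IS divisible by 14, so compatible.
    Write x = 113 + 168·t and substitute into x ≡ 1 (mod 14): 168·t ≡ 1 − 113 = -112 (mod 14).
    Divide the congruence (and modulus) by g = 14: 12·t ≡ -8 (mod 1).
    Modulo 1 every t works; take t = 0.
    Then x = 113 + 168·0 = 113, valid modulo lcm(168, 14) = 168: x ≡ 113 (mod 168).
Verify: 113 mod 21 = 8, 113 mod 8 = 1, 113 mod 14 = 1.

x ≡ 113 (mod 168).


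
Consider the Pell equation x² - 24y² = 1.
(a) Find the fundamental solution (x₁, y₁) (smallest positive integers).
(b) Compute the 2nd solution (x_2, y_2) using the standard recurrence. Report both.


Step 1: Find the fundamental solution (x₁, y₁) of x² - 24y² = 1.
  Expand √24 as a continued fraction. a₀ = ⌊√24⌋ = 4; iterate m_{k+1} = d_k·a_k − m_k, d_{k+1} = (24 − m_{k+1}²)/d_k, a_{k+1} = ⌊(a₀ + m_{k+1})/d_{k+1}⌋ (starting m₀ = 0, d₀ = 1), with convergents p_k = a_k·p_{k-1} + p_{k-2}, q_k = a_k·q_{k-1} + q_{k-2} (p₋₁ = 1, q₋₁ = 0):
  k = 0: a₀ = 4; p₀/q₀ = 4/1; p₀² − 24·q₀² = 16 − 24 = -8.
  k = 1: m = 4, d = 8, a = ⌊(4 + 4)/8⌋ = 1; p/q = (1·4 + 1)/(1·1 + 0) = 5/1; p² − 24·q² = 25 − 24 = 1.
  The first convergent with p² − 24·q² = 1 gives the fundamental solution (x₁, y₁) = (5, 1).
Step 2: Apply the recurrence (x_{n+1}, y_{n+1}) = (x₁x_n + 24y₁y_n, x₁y_n + y₁x_n) repeatedly.
  From (x_1, y_1) = (5, 1): x_2 = 5·5 + 24·1·1 = 49; y_2 = 5·1 + 1·5 = 10.
Step 3: Verify x_2² - 24·y_2² = 2401 - 2400 = 1 (should be 1). ✓

(x_1, y_1) = (5, 1); (x_2, y_2) = (49, 10).


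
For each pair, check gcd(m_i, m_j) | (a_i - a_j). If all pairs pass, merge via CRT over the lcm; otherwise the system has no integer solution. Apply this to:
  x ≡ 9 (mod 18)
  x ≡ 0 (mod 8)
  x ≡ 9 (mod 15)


Moduli 18, 8, 15 are not pairwise coprime, so CRT works modulo lcm(m_i) when all pairwise compatibility conditions hold.
Pairwise compatibility: gcd(m_i, m_j) must divide a_i - a_j for every pair.
Merge one congruence at a time:
  Start: x ≡ 9 (mod 18).
  Combine with x ≡ 0 (mod 8): gcd(18, 8) = 2, and 0 - 9 = -9 is NOT divisible by 2.
    ⇒ system is inconsistent (no integer solution).

No solution (the system is inconsistent).


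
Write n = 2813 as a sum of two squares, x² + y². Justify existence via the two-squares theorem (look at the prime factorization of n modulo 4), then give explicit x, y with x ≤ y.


Step 1: Factor n = 2813 = 29 · 97.
Step 2: Check the mod-4 condition on each prime factor: 29 ≡ 1 (mod 4), exponent 1; 97 ≡ 1 (mod 4), exponent 1.
All primes ≡ 3 (mod 4) appear to even exponent (or don't appear), so by the two-squares theorem n IS expressible as a sum of two squares.
Step 3: Build a representation. Here n = 29 · 97 is a product of primes ≡ 1 (mod 4). Each prime p ≡ 1 (mod 4) is itself a sum of two squares; find a² by testing p − a² for a perfect square:
  29: 29 − 1² = 28, 29 − 2² = 25 = 5² ⇒ 29 = 2² + 5².
  97: 97 − 1² = 96, 97 − 2² = 93, 97 − 3² = 88, 97 − 4² = 81 = 9² ⇒ 97 = 4² + 9².
  Combine using the Brahmagupta–Fibonacci identity (a² + b²)(c² + d²) = (ac − bd)² + (ad + bc)² = (ac + bd)² + (ad − bc)²:
  29 · 97 = 2813: from (2² + 5²)(4² + 9²), take (2·4 − 5·9, 2·9 + 5·4) = (8 − 45, 18 + 20) = (-37, 38); dropping signs (only squares matter) gives (37, 38); check 37² + 38² = 1369 + 1444 = 2813 ✓.
Step 4: Order so x ≤ y and verify: 37² + 38² = 1369 + 1444 = 2813 = n. ✓

n = 2813 = 37² + 38² (one valid representation with x ≤ y).


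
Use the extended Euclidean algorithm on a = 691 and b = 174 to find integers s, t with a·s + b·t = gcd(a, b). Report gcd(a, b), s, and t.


Euclidean algorithm on (691, 174) — divide until remainder is 0:
  691 = 3 · 174 + 169
  174 = 1 · 169 + 5
  169 = 33 · 5 + 4
  5 = 1 · 4 + 1
  4 = 4 · 1 + 0
gcd(691, 174) = 1.
Track Bezout coefficients alongside the remainders: start with r₀ = 691 = a·1 + b·0 (s = 1, t = 0) and r₁ = 174 = a·0 + b·1 (s = 0, t = 1); each new remainder r_{k+1} = r_{k-1} − q_k·r_k inherits s_{k+1} = s_{k-1} − q_k·s_k, t_{k+1} = t_{k-1} − q_k·t_k, so r_k = a·s_k + b·t_k at every step:
  q = 3: r = 169, s = 1 − 3·0 = 1, t = 0 − 3·1 = -3  (check: 691·1 + 174·(-3) = 169)
  q = 1: r = 5, s = 0 − 1·1 = -1, t = 1 − 1·(-3) = 4  (check: 691·(-1) + 174·4 = 5)
  q = 33: r = 4, s = 1 − 33·(-1) = 34, t = -3 − 33·4 = -135  (check: 691·34 + 174·(-135) = 4)
  q = 1: r = 1, s = -1 − 1·34 = -35, t = 4 − 1·(-135) = 139  (check: 691·(-35) + 174·139 = 1)
The row with r = 1 (the gcd) gives the Bezout coefficients s = -35, t = 139.
Result: 691 · (-35) + 174 · (139) = 1.

gcd(691, 174) = 1; s = -35, t = 139 (check: 691·(-35) + 174·139 = 1).


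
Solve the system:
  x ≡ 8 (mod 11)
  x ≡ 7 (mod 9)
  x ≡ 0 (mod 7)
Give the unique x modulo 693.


Moduli 11, 9, 7 are pairwise coprime; by CRT there is a unique solution modulo M = 11 · 9 · 7 = 693.
Solve pairwise, accumulating the modulus:
  Start with x ≡ 8 (mod 11).
  Combine with x ≡ 7 (mod 9): since gcd(11, 9) = 1, we get a unique residue mod 99.
    Write x = 8 + 11·t and substitute into x ≡ 7 (mod 9): 11·t ≡ 7 − 8 = -1 (mod 9).
    Reduce coefficients mod 9: 2·t ≡ 8 (mod 9).
    The inverse of 2 mod 9 is 5 (since 2·5 = 10 = 1·9 + 1), so t ≡ 5·8 = 40 ≡ 4 (mod 9).
    Then x = 8 + 11·4 = 52, valid modulo lcm(11, 9) = 99: x ≡ 52 (mod 99).
  Combine with x ≡ 0 (mod 7): since gcd(99, 7) = 1, we get a unique residue mod 693.
    Write x = 52 + 99·t and substitute into x ≡ 0 (mod 7): 99·t ≡ 0 − 52 = -52 (mod 7).
    Reduce coefficients mod 7: 1·t ≡ 4 (mod 7).
    So t ≡ 4 (mod 7).
    Then x = 52 + 99·4 = 448, valid modulo lcm(99, 7) = 693: x ≡ 448 (mod 693).
Verify: 448 mod 11 = 8 ✓, 448 mod 9 = 7 ✓, 448 mod 7 = 0 ✓.

x ≡ 448 (mod 693).


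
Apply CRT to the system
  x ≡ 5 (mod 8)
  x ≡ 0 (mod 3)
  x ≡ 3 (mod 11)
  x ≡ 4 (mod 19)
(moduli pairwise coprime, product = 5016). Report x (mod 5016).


Product of moduli M = 8 · 3 · 11 · 19 = 5016.
Merge one congruence at a time:
  Start: x ≡ 5 (mod 8).
  Combine with x ≡ 0 (mod 3); new modulus lcm = 24.
    Write x = 5 + 8·t and substitute into x ≡ 0 (mod 3): 8·t ≡ 0 − 5 = -5 (mod 3).
    Reduce coefficients mod 3: 2·t ≡ 1 (mod 3).
    The inverse of 2 mod 3 is 2 (since 2·2 = 4 = 1·3 + 1), so t ≡ 2·1 = 2 ≡ 2 (mod 3).
    Then x = 5 + 8·2 = 21, valid modulo lcm(8, 3) = 24: x ≡ 21 (mod 24).
  Combine with x ≡ 3 (mod 11); new modulus lcm = 264.
    Write x = 21 + 24·t and substitute into x ≡ 3 (mod 11): 24·t ≡ 3 − 21 = -18 (mod 11).
    Reduce coefficients mod 11: 2·t ≡ 4 (mod 11).
    The inverse of 2 mod 11 is 6 (since 2·6 = 12 = 1·11 + 1), so t ≡ 6·4 = 24 ≡ 2 (mod 11).
    Then x = 21 + 24·2 = 69, valid modulo lcm(24, 11) = 264: x ≡ 69 (mod 264).
  Combine with x ≡ 4 (mod 19); new modulus lcm = 5016.
    Write x = 69 + 264·t and substitute into x ≡ 4 (mod 19): 264·t ≡ 4 − 69 = -65 (mod 19).
    Reduce coefficients mod 19: 17·t ≡ 11 (mod 19).
    The inverse of 17 mod 19 is 9 (since 17·9 = 153 = 8·19 + 1), so t ≡ 9·11 = 99 ≡ 4 (mod 19).
    Then x = 69 + 264·4 = 1125, valid modulo lcm(264, 19) = 5016: x ≡ 1125 (mod 5016).
Verify against each original: 1125 mod 8 = 5, 1125 mod 3 = 0, 1125 mod 11 = 3, 1125 mod 19 = 4.

x ≡ 1125 (mod 5016).


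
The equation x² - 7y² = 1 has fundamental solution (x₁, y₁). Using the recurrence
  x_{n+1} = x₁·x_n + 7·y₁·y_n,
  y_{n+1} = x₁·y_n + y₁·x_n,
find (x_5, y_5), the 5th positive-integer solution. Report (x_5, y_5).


Step 1: Find the fundamental solution (x₁, y₁) of x² - 7y² = 1.
  Expand √7 as a continued fraction. a₀ = ⌊√7⌋ = 2; iterate m_{k+1} = d_k·a_k − m_k, d_{k+1} = (7 − m_{k+1}²)/d_k, a_{k+1} = ⌊(a₀ + m_{k+1})/d_{k+1}⌋ (starting m₀ = 0, d₀ = 1), with convergents p_k = a_k·p_{k-1} + p_{k-2}, q_k = a_k·q_{k-1} + q_{k-2} (p₋₁ = 1, q₋₁ = 0):
  k = 0: a₀ = 2; p₀/q₀ = 2/1; p₀² − 7·q₀² = 4 − 7 = -3.
  k = 1: m = 2, d = 3, a = ⌊(2 + 2)/3⌋ = 1; p/q = (1·2 + 1)/(1·1 + 0) = 3/1; p² − 7·q² = 9 − 7 = 2.
  k = 2: m = 1, d = 2, a = ⌊(2 + 1)/2⌋ = 1; p/q = (1·3 + 2)/(1·1 + 1) = 5/2; p² − 7·q² = 25 − 28 = -3.
  k = 3: m = 1, d = 3, a = ⌊(2 + 1)/3⌋ = 1; p/q = (1·5 + 3)/(1·2 + 1) = 8/3; p² − 7·q² = 64 − 63 = 1.
  The first convergent with p² − 7·q² = 1 gives the fundamental solution (x₁, y₁) = (8, 3).
Step 2: Apply the recurrence (x_{n+1}, y_{n+1}) = (x₁x_n + 7y₁y_n, x₁y_n + y₁x_n) repeatedly.
  From (x_1, y_1) = (8, 3): x_2 = 8·8 + 7·3·3 = 127; y_2 = 8·3 + 3·8 = 48.
  From (x_2, y_2) = (127, 48): x_3 = 8·127 + 7·3·48 = 2024; y_3 = 8·48 + 3·127 = 765.
  From (x_3, y_3) = (2024, 765): x_4 = 8·2024 + 7·3·765 = 32257; y_4 = 8·765 + 3·2024 = 12192.
  From (x_4, y_4) = (32257, 12192): x_5 = 8·32257 + 7·3·12192 = 514088; y_5 = 8·12192 + 3·32257 = 194307.
Step 3: Verify x_5² - 7·y_5² = 264286471744 - 264286471743 = 1 (should be 1). ✓

(x_1, y_1) = (8, 3); (x_5, y_5) = (514088, 194307).


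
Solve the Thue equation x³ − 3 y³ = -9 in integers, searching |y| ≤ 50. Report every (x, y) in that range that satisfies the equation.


The equation is x³ - 3y³ = -9. For fixed y, x³ = 3·y³ − 9, so a solution requires the RHS to be a perfect cube.
Strategy: iterate y from -50 to 50, compute RHS = 3·y³ − 9, and check whether it is a (positive or negative) perfect cube.
Check small values of y:
  y = 0: RHS = -9 is not a perfect cube.
  y = 1: RHS = -6 is not a perfect cube.
  y = -1: RHS = -12 is not a perfect cube.
  y = 2: RHS = 15 is not a perfect cube.
  y = -2: RHS = -33 is not a perfect cube.
  y = 3: RHS = 72 is not a perfect cube.
  y = -3: RHS = -90 is not a perfect cube.
Continuing the search up to |y| = 50 finds no solutions either.
No (x, y) in the scanned range satisfies the equation.

No integer solutions with |y| ≤ 50.


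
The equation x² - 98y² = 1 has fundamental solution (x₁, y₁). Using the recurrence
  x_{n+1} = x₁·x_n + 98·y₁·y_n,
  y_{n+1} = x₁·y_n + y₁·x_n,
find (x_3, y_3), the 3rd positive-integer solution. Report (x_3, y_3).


Step 1: Find the fundamental solution (x₁, y₁) of x² - 98y² = 1.
  Expand √98 as a continued fraction. a₀ = ⌊√98⌋ = 9; iterate m_{k+1} = d_k·a_k − m_k, d_{k+1} = (98 − m_{k+1}²)/d_k, a_{k+1} = ⌊(a₀ + m_{k+1})/d_{k+1}⌋ (starting m₀ = 0, d₀ = 1), with convergents p_k = a_k·p_{k-1} + p_{k-2}, q_k = a_k·q_{k-1} + q_{k-2} (p₋₁ = 1, q₋₁ = 0):
  k = 0: a₀ = 9; p₀/q₀ = 9/1; p₀² − 98·q₀² = 81 − 98 = -17.
  k = 1: m = 9, d = 17, a = ⌊(9 + 9)/17⌋ = 1; p/q = (1·9 + 1)/(1·1 + 0) = 10/1; p² − 98·q² = 100 − 98 = 2.
  k = 2: m = 8, d = 2, a = ⌊(9 + 8)/2⌋ = 8; p/q = (8·10 + 9)/(8·1 + 1) = 89/9; p² − 98·q² = 7921 − 7938 = -17.
  k = 3: m = 8, d = 17, a = ⌊(9 + 8)/17⌋ = 1; p/q = (1·89 + 10)/(1·9 + 1) = 99/10; p² − 98·q² = 9801 − 9800 = 1.
  The first convergent with p² − 98·q² = 1 gives the fundamental solution (x₁, y₁) = (99, 10).
Step 2: Apply the recurrence (x_{n+1}, y_{n+1}) = (x₁x_n + 98y₁y_n, x₁y_n + y₁x_n) repeatedly.
  From (x_1, y_1) = (99, 10): x_2 = 99·99 + 98·10·10 = 19601; y_2 = 99·10 + 10·99 = 1980.
  From (x_2, y_2) = (19601, 1980): x_3 = 99·19601 + 98·10·1980 = 3880899; y_3 = 99·1980 + 10·19601 = 392030.
Step 3: Verify x_3² - 98·y_3² = 15061377048201 - 15061377048200 = 1 (should be 1). ✓

(x_1, y_1) = (99, 10); (x_3, y_3) = (3880899, 392030).


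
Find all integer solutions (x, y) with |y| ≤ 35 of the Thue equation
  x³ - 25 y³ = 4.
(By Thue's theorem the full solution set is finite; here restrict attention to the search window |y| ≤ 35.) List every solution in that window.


The equation is x³ - 25y³ = 4. For fixed y, x³ = 25·y³ + 4, so a solution requires the RHS to be a perfect cube.
Strategy: iterate y from -35 to 35, compute RHS = 25·y³ + 4, and check whether it is a (positive or negative) perfect cube.
Check small values of y:
  y = 0: RHS = 4 is not a perfect cube.
  y = 1: RHS = 29 is not a perfect cube.
  y = -1: RHS = -21 is not a perfect cube.
  y = 2: RHS = 204 is not a perfect cube.
  y = -2: RHS = -196 is not a perfect cube.
  y = 3: RHS = 679 is not a perfect cube.
  y = -3: RHS = -671 is not a perfect cube.
Continuing the search up to |y| = 35 finds no solutions either.
No (x, y) in the scanned range satisfies the equation.

No integer solutions with |y| ≤ 35.


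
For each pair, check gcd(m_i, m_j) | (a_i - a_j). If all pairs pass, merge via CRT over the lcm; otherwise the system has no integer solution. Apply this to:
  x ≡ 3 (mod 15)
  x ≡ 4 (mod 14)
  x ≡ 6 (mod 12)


Moduli 15, 14, 12 are not pairwise coprime, so CRT works modulo lcm(m_i) when all pairwise compatibility conditions hold.
Pairwise compatibility: gcd(m_i, m_j) must divide a_i - a_j for every pair.
Merge one congruence at a time:
  Start: x ≡ 3 (mod 15).
  Combine with x ≡ 4 (mod 14): gcd(15, 14) = 1; 4 - 3 = 1, which IS divisible by 1, so compatible.
    Write x = 3 + 15·t and substitute into x ≡ 4 (mod 14): 15·t ≡ 4 − 3 = 1 (mod 14).
    Reduce coefficients mod 14: 1·t ≡ 1 (mod 14).
    So t ≡ 1 (mod 14).
    Then x = 3 + 15·1 = 18, valid modulo lcm(15, 14) = 210: x ≡ 18 (mod 210).
  Combine with x ≡ 6 (mod 12): gcd(210, 12) = 6; 6 - 18 = -12, which IS divisible by 6, so compatible.
    Write x = 18 + 210·t and substitute into x ≡ 6 (mod 12): 210·t ≡ 6 − 18 = -12 (mod 12).
    Divide the congruence (and modulus) by g = 6: 35·t ≡ -2 (mod 2).
    Reduce coefficients mod 2: 1·t ≡ 0 (mod 2).
    So t ≡ 0 (mod 2).
    Then x = 18 + 210·0 = 18, valid modulo lcm(210, 12) = 420: x ≡ 18 (mod 420).
Verify: 18 mod 15 = 3, 18 mod 14 = 4, 18 mod 12 = 6.

x ≡ 18 (mod 420).
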